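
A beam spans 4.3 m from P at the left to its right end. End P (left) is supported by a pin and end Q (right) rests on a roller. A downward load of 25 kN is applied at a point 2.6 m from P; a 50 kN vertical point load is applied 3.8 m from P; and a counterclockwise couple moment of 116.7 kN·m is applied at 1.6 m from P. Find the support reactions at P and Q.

ΣM about P: Q_y·4.3 − 25·2.6 − 50·3.8 + 116.7 = 0 → Q_y = 138.3/4.3 = 32.1628 ≈ 32.16 kN.
ΣF_y = 0: P_y + 32.1628 − 25 − 50 = 0 → P_y = 42.84 kN.
ΣF_x = 0: no horizontal applied forces, so P_x = 0.

P_x = 0, P_y = 42.84 kN, Q_y = 32.16 kN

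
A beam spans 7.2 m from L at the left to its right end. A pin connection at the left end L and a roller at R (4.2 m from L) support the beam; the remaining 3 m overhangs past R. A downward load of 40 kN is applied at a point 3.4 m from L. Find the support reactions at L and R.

L_x = 0, L_y = 7.619 kN, R_y = 32.38 kN

ΣM about L: R_y·4.2 − 40·3.4 = 0 → R_y = 136/4.2 = 32.381 ≈ 32.38 kN.
ΣF_y = 0: L_y + 32.381 − 40 = 0 → L_y = 7.619 kN.
ΣF_x = 0: no horizontal applied forces, so L_x = 0.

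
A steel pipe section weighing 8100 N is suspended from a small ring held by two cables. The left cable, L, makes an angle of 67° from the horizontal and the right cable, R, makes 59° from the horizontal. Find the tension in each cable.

T_L = 5157 N, T_R = 3912 N

ΣF_x = 0: −T_L·cos67° + T_R·cos59° = 0 → T_R = 0.758645·T_L.
ΣF_y = 0: T_L·sin67° + T_R·sin59° = 8100.
Substitute: T_L·(0.920505 + 0.758645·0.857167) = 8100 → T_L = 5156.64 ≈ 5157 N.
Then T_R = 0.758645 × 5156.64 = 3912 N.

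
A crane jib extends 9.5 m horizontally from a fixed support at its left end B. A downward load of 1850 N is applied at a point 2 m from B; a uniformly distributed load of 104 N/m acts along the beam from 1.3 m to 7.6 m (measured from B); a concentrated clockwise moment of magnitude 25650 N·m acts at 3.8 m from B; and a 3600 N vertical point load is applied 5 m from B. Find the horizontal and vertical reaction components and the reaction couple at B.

Resultant of the distributed load: 104 × 6.3 = 655.2 N at 4.45 m from B.
ΣF_x = 0: B_x = 0.
ΣF_y = 0: B_y − 1850 − 104·6.3 − 3600 = 0 → B_y = 6105 N.
ΣM about B: M_B − 1850·2 − (104·6.3)·4.45 − 25650 − 3600·5 = 0 → M_B = 50270 N·m.

B_x = 0, B_y = 6105 N, M_B = 50270 N·m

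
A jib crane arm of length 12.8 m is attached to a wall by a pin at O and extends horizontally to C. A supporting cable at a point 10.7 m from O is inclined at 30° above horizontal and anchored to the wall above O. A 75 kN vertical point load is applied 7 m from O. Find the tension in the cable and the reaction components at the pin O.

T = 98.13 kN, O_x = 84.98 kN, O_y = 25.93 kN

ΣM about O: T·sin30°·10.7 − 75·7 = 0 → T = 525/(10.7·0.5) = 98.1308 ≈ 98.13 kN.
ΣF_x = 0: O_x − T·cos30° = 0 → O_x = 98.1308 × 0.866025 = 84.98 kN.
ΣF_y = 0: O_y + T·sin30° − 75 = 0 → O_y = 75 − 98.1308 × 0.5 = 25.93 kN.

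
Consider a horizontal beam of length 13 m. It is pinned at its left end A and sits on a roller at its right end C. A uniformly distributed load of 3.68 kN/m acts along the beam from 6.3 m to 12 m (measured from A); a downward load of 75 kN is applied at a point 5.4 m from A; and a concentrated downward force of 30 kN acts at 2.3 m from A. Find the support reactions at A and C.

Resultant of the distributed load: 3.68 × 5.7 = 20.976 kN at 9.15 m from A.
Taking moments about A: C_y·13 − (3.68·5.7)·9.15 − 75·5.4 − 30·2.3 = 0 → C_y = 665.9304/13 = 51.2254 ≈ 51.23 kN.
ΣF_y = 0: A_y + 51.2254 − 3.68·5.7 − 75 − 30 = 0 → A_y = 74.75 kN.
ΣF_x = 0: no horizontal applied forces, so A_x = 0.

A_x = 0, A_y = 74.75 kN, C_y = 51.23 kN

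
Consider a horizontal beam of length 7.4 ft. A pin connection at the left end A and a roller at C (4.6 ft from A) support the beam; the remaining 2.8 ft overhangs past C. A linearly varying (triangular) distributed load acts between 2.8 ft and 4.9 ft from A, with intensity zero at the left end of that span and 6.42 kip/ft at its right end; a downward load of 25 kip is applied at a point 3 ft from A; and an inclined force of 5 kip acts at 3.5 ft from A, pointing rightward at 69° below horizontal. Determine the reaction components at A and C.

Resultant of the triangular load: ½ × 6.42 × 2.1 = 6.741 kip, acting at 4.2 ft from A (one-third of the span from the peak).
Taking moments about A: C_y·4.6 − (½·6.42·2.1)·4.2 − 25·3 − 5·sin69°·3.5 = 0 → C_y = 119.65/4.6 = 26.0109 ≈ 26.01 kip.
ΣF_y = 0: A_y + 26.0109 − ½·6.42·2.1 − 25 − 5·sin69° = 0 → A_y = 10.40 kip.
ΣF_x = 0: A_x + 5·cos69° = 0 → A_x = -1.792 kip.

A_x = -1.792 kip, A_y = 10.40 kip, C_y = 26.01 kip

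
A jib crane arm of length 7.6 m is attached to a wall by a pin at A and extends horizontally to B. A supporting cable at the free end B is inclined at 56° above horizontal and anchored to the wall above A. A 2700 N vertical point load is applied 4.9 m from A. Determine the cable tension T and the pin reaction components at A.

ΣM about A: T·sin56°·7.6 − 2700·4.9 = 0 → T = 13230/(7.6·0.829038) = 2099.77 ≈ 2100 N.
ΣF_x = 0: A_x − T·cos56° = 0 → A_x = 2099.77 × 0.559193 = 1174 N.
ΣF_y = 0: A_y + T·sin56° − 2700 = 0 → A_y = 2700 − 2099.77 × 0.829038 = 959.2 N.

T = 2100 N, A_x = 1174 N, A_y = 959.2 N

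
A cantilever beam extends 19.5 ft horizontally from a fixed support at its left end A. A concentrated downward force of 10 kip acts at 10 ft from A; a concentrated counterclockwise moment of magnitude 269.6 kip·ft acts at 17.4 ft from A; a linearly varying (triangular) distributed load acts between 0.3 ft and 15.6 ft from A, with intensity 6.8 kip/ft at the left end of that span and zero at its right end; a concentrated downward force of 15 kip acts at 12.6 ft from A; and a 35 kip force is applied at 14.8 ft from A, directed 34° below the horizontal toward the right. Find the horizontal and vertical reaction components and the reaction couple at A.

Resultant of the triangular load: ½ × 6.8 × 15.3 = 52.02 kip, acting at 5.4 ft from A (one-third of the span from the peak).
ΣF_x = 0: A_x + 35·cos34° = 0 → A_x = -29.02 kip.
ΣF_y = 0: A_y − 10 − ½·6.8·15.3 − 15 − 35·sin34° = 0 → A_y = 96.59 kip.
ΣM about A: M_A − 10·10 + 269.6 − (½·6.8·15.3)·5.4 − 15·12.6 − 35·sin34°·14.8 = 0 → M_A = 590.0 kip·ft.

A_x = -29.02 kip, A_y = 96.59 kip, M_A = 590.0 kip·ft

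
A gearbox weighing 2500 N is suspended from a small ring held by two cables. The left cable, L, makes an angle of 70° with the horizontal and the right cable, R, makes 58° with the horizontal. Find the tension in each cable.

T_L = 1681 N, T_R = 1085 N

ΣF_x = 0: −T_L·cos70° + T_R·cos58° = 0 → T_R = 0.645419·T_L.
ΣF_y = 0: T_L·sin70° + T_R·sin58° = 2500.
Substitute: T_L·(0.939693 + 0.645419·0.848048) = 2500 → T_L = 1681.19 ≈ 1681 N.
Then T_R = 0.645419 × 1681.19 = 1085 N.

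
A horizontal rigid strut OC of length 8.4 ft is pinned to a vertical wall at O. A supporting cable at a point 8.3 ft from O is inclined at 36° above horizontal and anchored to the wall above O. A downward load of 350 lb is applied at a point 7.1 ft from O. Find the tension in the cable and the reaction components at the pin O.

T = 509.4 lb, O_x = 412.1 lb, O_y = 50.60 lb

ΣM about O: T·sin36°·8.3 − 350·7.1 = 0 → T = 2485/(8.3·0.587785) = 509.366 ≈ 509.4 lb.
ΣF_x = 0: O_x − T·cos36° = 0 → O_x = 509.366 × 0.809017 = 412.1 lb.
ΣF_y = 0: O_y + T·sin36° − 350 = 0 → O_y = 350 − 509.366 × 0.587785 = 50.60 lb.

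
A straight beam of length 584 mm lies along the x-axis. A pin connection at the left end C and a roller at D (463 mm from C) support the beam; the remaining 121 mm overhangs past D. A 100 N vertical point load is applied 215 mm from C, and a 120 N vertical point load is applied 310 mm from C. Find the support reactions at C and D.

C_x = 0, C_y = 93.22 N, D_y = 126.8 N

ΣM about C: D_y·463 − 100·215 − 120·310 = 0 → D_y = 58700/463 = 126.782 ≈ 126.8 N.
ΣF_y = 0: C_y + 126.782 − 100 − 120 = 0 → C_y = 93.22 N.
ΣF_x = 0: no horizontal applied forces, so C_x = 0.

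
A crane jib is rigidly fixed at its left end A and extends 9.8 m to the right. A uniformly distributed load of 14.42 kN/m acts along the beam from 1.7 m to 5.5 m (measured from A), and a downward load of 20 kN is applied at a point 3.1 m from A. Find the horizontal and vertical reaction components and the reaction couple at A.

Resultant of the distributed load: 14.42 × 3.8 = 54.796 kN at 3.6 m from A.
ΣF_x = 0: A_x = 0.
ΣF_y = 0: A_y − 14.42·3.8 − 20 = 0 → A_y = 74.80 kN.
ΣM about A: M_A − (14.42·3.8)·3.6 − 20·3.1 = 0 → M_A = 259.3 kN·m.

A_x = 0, A_y = 74.80 kN, M_A = 259.3 kN·m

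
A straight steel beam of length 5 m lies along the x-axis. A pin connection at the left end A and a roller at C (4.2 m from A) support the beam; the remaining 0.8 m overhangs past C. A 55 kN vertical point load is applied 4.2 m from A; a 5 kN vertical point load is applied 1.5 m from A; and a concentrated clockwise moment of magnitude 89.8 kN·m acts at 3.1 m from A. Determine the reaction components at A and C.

ΣM about A: C_y·4.2 − 55·4.2 − 5·1.5 − 89.8 = 0 → C_y = 328.3/4.2 = 78.1667 ≈ 78.17 kN.
ΣF_y = 0: A_y + 78.1667 − 55 − 5 = 0 → A_y = -18.17 kN.
ΣF_x = 0: no horizontal applied forces, so A_x = 0.

A_x = 0, A_y = -18.17 kN, C_y = 78.17 kN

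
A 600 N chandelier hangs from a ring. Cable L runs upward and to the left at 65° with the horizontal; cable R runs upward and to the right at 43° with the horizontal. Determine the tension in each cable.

T_L = 461.4 N, T_R = 266.6 N

ΣF_x = 0: −T_L·cos65° + T_R·cos43° = 0 → T_R = 0.577858·T_L.
ΣF_y = 0: T_L·sin65° + T_R·sin43° = 600.
Substitute: T_L·(0.906308 + 0.577858·0.681998) = 600 → T_L = 461.394 ≈ 461.4 N.
Then T_R = 0.577858 × 461.394 = 266.6 N.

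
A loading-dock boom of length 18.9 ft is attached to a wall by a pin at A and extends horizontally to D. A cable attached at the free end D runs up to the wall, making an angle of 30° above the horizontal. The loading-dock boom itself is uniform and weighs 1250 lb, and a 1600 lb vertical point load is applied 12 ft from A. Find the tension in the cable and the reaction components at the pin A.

ΣM about A: T·sin30°·18.9 − 1250·9.45 − 1600·12 = 0 → T = 31012.5/(18.9·0.5) = 3281.75 ≈ 3282 lb.
ΣF_x = 0: A_x − T·cos30° = 0 → A_x = 3281.75 × 0.866025 = 2842 lb.
ΣF_y = 0: A_y + T·sin30° − 1250 − 1600 = 0 → A_y = 2850 − 3281.75 × 0.5 = 1209 lb.

T = 3282 lb, A_x = 2842 lb, A_y = 1209 lb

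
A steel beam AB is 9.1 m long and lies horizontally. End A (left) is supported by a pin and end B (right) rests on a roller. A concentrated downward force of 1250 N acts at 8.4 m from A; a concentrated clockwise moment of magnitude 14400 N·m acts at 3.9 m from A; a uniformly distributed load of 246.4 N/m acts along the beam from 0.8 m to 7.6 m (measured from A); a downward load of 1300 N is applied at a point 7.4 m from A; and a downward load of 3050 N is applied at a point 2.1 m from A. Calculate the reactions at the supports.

A_x = 0, A_y = 2005 N, B_y = 5271 N

Resultant of the distributed load: 246.4 × 6.8 = 1675.52 N at 4.2 m from A.
Taking moments about A: B_y·9.1 − 1250·8.4 − 14400 − (246.4·6.8)·4.2 − 1300·7.4 − 3050·2.1 = 0 → B_y = 47962.184/9.1 = 5270.57 ≈ 5271 N.
ΣF_y = 0: A_y + 5270.57 − 1250 − 246.4·6.8 − 1300 − 3050 = 0 → A_y = 2005 N.
ΣF_x = 0: no horizontal applied forces, so A_x = 0.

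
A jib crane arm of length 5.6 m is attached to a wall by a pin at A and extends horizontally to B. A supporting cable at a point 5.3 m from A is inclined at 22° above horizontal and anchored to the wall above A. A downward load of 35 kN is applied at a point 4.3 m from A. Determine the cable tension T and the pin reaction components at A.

T = 75.80 kN, A_x = 70.28 kN, A_y = 6.604 kN

ΣM about A: T·sin22°·5.3 − 35·4.3 = 0 → T = 150.5/(5.3·0.374607) = 75.8027 ≈ 75.80 kN.
ΣF_x = 0: A_x − T·cos22° = 0 → A_x = 75.8027 × 0.927184 = 70.28 kN.
ΣF_y = 0: A_y + T·sin22° − 35 = 0 → A_y = 35 − 75.8027 × 0.374607 = 6.604 kN.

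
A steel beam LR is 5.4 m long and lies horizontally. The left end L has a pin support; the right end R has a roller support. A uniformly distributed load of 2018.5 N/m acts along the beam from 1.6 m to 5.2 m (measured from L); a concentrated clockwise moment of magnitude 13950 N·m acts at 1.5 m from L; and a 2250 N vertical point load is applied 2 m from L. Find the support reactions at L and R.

Resultant of the distributed load: 2018.5 × 3.6 = 7266.6 N at 3.4 m from L.
Moments about L: R_y·5.4 − (2018.5·3.6)·3.4 − 13950 − 2250·2 = 0 → R_y = 43156.44/5.4 = 7991.93 ≈ 7992 N.
ΣF_y = 0: L_y + 7991.93 − 2018.5·3.6 − 2250 = 0 → L_y = 1525 N.
ΣF_x = 0: no horizontal applied forces, so L_x = 0.

L_x = 0, L_y = 1525 N, R_y = 7992 N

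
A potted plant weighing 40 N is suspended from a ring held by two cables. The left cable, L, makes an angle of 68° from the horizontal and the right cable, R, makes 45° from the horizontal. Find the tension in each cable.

ΣF_x = 0: −T_L·cos68° + T_R·cos45° = 0 → T_R = 0.529774·T_L.
ΣF_y = 0: T_L·sin68° + T_R·sin45° = 40.
Substitute: T_L·(0.927184 + 0.529774·0.707107) = 40 → T_L = 30.7269 ≈ 30.73 N.
Then T_R = 0.529774 × 30.7269 = 16.28 N.

T_L = 30.73 N, T_R = 16.28 N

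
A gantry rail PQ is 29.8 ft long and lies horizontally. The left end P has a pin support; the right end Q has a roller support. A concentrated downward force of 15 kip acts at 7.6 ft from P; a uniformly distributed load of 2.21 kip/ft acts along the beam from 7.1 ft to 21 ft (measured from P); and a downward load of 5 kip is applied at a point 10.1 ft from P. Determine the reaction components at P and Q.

P_x = 0, P_y = 30.72 kip, Q_y = 20.00 kip

Resultant of the distributed load: 2.21 × 13.9 = 30.719 kip at 14.05 ft from P.
Taking moments about P: Q_y·29.8 − 15·7.6 − (2.21·13.9)·14.05 − 5·10.1 = 0 → Q_y = 596.10195/29.8 = 20.0034 ≈ 20.00 kip.
ΣF_y = 0: P_y + 20.0034 − 15 − 2.21·13.9 − 5 = 0 → P_y = 30.72 kip.
ΣF_x = 0: no horizontal applied forces, so P_x = 0.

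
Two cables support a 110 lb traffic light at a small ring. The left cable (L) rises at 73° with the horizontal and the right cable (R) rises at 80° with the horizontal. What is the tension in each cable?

ΣF_x = 0: −T_L·cos73° + T_R·cos80° = 0 → T_R = 1.6837·T_L.
ΣF_y = 0: T_L·sin73° + T_R·sin80° = 110.
Substitute: T_L·(0.956305 + 1.6837·0.984808) = 110 → T_L = 42.0742 ≈ 42.07 lb.
Then T_R = 1.6837 × 42.0742 = 70.84 lb.

T_L = 42.07 lb, T_R = 70.84 lb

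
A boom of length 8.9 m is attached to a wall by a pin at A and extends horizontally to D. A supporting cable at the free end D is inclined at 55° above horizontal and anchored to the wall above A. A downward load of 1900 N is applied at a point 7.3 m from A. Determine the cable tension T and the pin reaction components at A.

T = 1902 N, A_x = 1091 N, A_y = 341.6 N

ΣM about A: T·sin55°·8.9 − 1900·7.3 = 0 → T = 13870/(8.9·0.819152) = 1902.49 ≈ 1902 N.
ΣF_x = 0: A_x − T·cos55° = 0 → A_x = 1902.49 × 0.573576 = 1091 N.
ΣF_y = 0: A_y + T·sin55° − 1900 = 0 → A_y = 1900 − 1902.49 × 0.819152 = 341.6 N.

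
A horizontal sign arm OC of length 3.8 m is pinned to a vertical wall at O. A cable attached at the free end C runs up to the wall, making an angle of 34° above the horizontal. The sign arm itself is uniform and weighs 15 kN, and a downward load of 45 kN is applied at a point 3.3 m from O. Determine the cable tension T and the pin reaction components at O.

ΣM about O: T·sin34°·3.8 − 15·1.9 − 45·3.3 = 0 → T = 177/(3.8·0.559193) = 83.2967 ≈ 83.30 kN.
ΣF_x = 0: O_x − T·cos34° = 0 → O_x = 83.2967 × 0.829038 = 69.06 kN.
ΣF_y = 0: O_y + T·sin34° − 15 − 45 = 0 → O_y = 60 − 83.2967 × 0.559193 = 13.42 kN.

T = 83.30 kN, O_x = 69.06 kN, O_y = 13.42 kN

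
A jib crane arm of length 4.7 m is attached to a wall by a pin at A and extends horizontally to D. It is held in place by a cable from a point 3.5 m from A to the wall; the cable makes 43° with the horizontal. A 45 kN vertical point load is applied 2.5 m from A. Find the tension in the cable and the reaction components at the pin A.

T = 47.13 kN, A_x = 34.47 kN, A_y = 12.86 kN

ΣM about A: T·sin43°·3.5 − 45·2.5 = 0 → T = 112.5/(3.5·0.681998) = 47.1304 ≈ 47.13 kN.
ΣF_x = 0: A_x − T·cos43° = 0 → A_x = 47.1304 × 0.731354 = 34.47 kN.
ΣF_y = 0: A_y + T·sin43° − 45 = 0 → A_y = 45 − 47.1304 × 0.681998 = 12.86 kN.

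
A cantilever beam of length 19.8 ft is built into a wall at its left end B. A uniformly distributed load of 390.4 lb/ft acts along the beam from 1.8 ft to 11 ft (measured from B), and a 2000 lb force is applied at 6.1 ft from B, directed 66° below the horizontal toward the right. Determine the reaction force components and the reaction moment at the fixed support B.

B_x = -813.5 lb, B_y = 5419 lb, M_B = 34130 lb·ft

Resultant of the distributed load: 390.4 × 9.2 = 3591.68 lb at 6.4 ft from B.
ΣF_x = 0: B_x + 2000·cos66° = 0 → B_x = -813.5 lb.
ΣF_y = 0: B_y − 390.4·9.2 − 2000·sin66° = 0 → B_y = 5419 lb.
ΣM about B: M_B − (390.4·9.2)·6.4 − 2000·sin66°·6.1 = 0 → M_B = 34130 lb·ft.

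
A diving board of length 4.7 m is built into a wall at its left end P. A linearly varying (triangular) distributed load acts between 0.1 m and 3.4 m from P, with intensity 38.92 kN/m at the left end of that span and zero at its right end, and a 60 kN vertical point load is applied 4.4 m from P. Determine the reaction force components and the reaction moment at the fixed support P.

Resultant of the triangular load: ½ × 38.92 × 3.3 = 64.218 kN, acting at 1.2 m from P (one-third of the span from the peak).
ΣF_x = 0: P_x = 0.
ΣF_y = 0: P_y − ½·38.92·3.3 − 60 = 0 → P_y = 124.2 kN.
ΣM about P: M_P − (½·38.92·3.3)·1.2 − 60·4.4 = 0 → M_P = 341.1 kN·m.

P_x = 0, P_y = 124.2 kN, M_P = 341.1 kN·m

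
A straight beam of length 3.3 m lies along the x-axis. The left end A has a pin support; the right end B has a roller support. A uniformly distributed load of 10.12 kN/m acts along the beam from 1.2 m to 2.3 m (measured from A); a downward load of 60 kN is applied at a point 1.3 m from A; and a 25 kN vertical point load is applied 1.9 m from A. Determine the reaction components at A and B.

Resultant of the distributed load: 10.12 × 1.1 = 11.132 kN at 1.75 m from A.
Moments about A: B_y·3.3 − (10.12·1.1)·1.75 − 60·1.3 − 25·1.9 = 0 → B_y = 144.981/3.3 = 43.9336 ≈ 43.93 kN.
ΣF_y = 0: A_y + 43.9336 − 10.12·1.1 − 60 − 25 = 0 → A_y = 52.20 kN.
ΣF_x = 0: no horizontal applied forces, so A_x = 0.

A_x = 0, A_y = 52.20 kN, B_y = 43.93 kN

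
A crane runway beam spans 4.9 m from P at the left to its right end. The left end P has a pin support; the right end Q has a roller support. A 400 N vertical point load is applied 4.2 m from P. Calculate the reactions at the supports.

ΣM about P: Q_y·4.9 − 400·4.2 = 0 → Q_y = 1680/4.9 = 342.857 ≈ 342.9 N.
ΣF_y = 0: P_y + 342.857 − 400 = 0 → P_y = 57.14 N.
ΣF_x = 0: no horizontal applied forces, so P_x = 0.

P_x = 0, P_y = 57.14 N, Q_y = 342.9 N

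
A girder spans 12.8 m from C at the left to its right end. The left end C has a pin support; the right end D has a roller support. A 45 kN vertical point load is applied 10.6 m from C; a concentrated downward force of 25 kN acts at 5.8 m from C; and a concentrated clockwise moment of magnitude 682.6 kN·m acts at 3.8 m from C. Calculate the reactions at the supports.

ΣM about C: D_y·12.8 − 45·10.6 − 25·5.8 − 682.6 = 0 → D_y = 1304.6/12.8 = 101.922 ≈ 101.9 kN.
ΣF_y = 0: C_y + 101.922 − 45 − 25 = 0 → C_y = -31.92 kN.
ΣF_x = 0: no horizontal applied forces, so C_x = 0.

C_x = 0, C_y = -31.92 kN, D_y = 101.9 kN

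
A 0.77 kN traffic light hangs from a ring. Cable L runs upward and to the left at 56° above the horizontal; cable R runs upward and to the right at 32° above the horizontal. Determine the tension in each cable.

T_L = 0.6534 kN, T_R = 0.4308 kN

ΣF_x = 0: −T_L·cos56° + T_R·cos32° = 0 → T_R = 0.659388·T_L.
ΣF_y = 0: T_L·sin56° + T_R·sin32° = 0.77.
Substitute: T_L·(0.829038 + 0.659388·0.529919) = 0.77 → T_L = 0.653395 ≈ 0.6534 kN.
Then T_R = 0.659388 × 0.653395 = 0.4308 kN.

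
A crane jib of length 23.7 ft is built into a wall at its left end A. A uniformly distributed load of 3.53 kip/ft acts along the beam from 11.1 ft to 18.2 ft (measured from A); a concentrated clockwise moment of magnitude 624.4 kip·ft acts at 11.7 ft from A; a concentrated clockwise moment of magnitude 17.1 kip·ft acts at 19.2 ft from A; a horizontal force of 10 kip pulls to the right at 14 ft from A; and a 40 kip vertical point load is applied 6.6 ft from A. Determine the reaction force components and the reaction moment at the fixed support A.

A_x = -10.00 kip, A_y = 65.06 kip, M_A = 1273 kip·ft

Resultant of the distributed load: 3.53 × 7.1 = 25.063 kip at 14.65 ft from A.
ΣF_x = 0: A_x + 10 = 0 → A_x = -10.00 kip.
ΣF_y = 0: A_y − 3.53·7.1 − 40 = 0 → A_y = 65.06 kip.
ΣM about A: M_A − (3.53·7.1)·14.65 − 624.4 − 17.1 − 40·6.6 = 0 → M_A = 1273 kip·ft.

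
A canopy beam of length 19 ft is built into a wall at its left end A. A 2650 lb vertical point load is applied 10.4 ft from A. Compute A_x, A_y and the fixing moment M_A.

A_x = 0, A_y = 2650 lb, M_A = 27560 lb·ft

ΣF_x = 0: A_x = 0.
ΣF_y = 0: A_y − 2650 = 0 → A_y = 2650 lb.
ΣM about A: M_A − 2650·10.4 = 0 → M_A = 27560 lb·ft.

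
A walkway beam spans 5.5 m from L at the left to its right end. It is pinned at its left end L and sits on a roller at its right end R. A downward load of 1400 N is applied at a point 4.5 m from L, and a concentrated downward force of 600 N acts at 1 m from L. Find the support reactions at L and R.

L_x = 0, L_y = 745.5 N, R_y = 1255 N

ΣM about L: R_y·5.5 − 1400·4.5 − 600·1 = 0 → R_y = 6900/5.5 = 1254.55 ≈ 1255 N.
ΣF_y = 0: L_y + 1254.55 − 1400 − 600 = 0 → L_y = 745.5 N.
ΣF_x = 0: no horizontal applied forces, so L_x = 0.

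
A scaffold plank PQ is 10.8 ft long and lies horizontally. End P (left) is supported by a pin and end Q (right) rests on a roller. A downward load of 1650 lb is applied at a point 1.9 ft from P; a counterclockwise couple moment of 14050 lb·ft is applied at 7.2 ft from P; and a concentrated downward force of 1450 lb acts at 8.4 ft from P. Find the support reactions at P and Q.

P_x = 0, P_y = 2983 lb, Q_y = 117.1 lb

Moments about P: Q_y·10.8 − 1650·1.9 + 14050 − 1450·8.4 = 0 → Q_y = 1265/10.8 = 117.13 ≈ 117.1 lb.
ΣF_y = 0: P_y + 117.13 − 1650 − 1450 = 0 → P_y = 2983 lb.
ΣF_x = 0: no horizontal applied forces, so P_x = 0.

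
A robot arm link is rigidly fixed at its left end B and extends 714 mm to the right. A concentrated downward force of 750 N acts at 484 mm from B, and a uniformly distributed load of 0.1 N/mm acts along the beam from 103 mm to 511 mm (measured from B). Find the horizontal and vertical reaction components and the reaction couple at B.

B_x = 0, B_y = 790.8 N, M_B = 375500 N·mm

Resultant of the distributed load: 0.1 × 408 = 40.8 N at 307 mm from B.
ΣF_x = 0: B_x = 0.
ΣF_y = 0: B_y − 750 − 0.1·408 = 0 → B_y = 790.8 N.
ΣM about B: M_B − 750·484 − (0.1·408)·307 = 0 → M_B = 375500 N·mm.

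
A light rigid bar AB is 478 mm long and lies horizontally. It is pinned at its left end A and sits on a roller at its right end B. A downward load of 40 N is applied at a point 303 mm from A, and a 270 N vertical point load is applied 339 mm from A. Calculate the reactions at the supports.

Moments about A: B_y·478 − 40·303 − 270·339 = 0 → B_y = 103650/478 = 216.841 ≈ 216.8 N.
ΣF_y = 0: A_y + 216.841 − 40 − 270 = 0 → A_y = 93.16 N.
ΣF_x = 0: no horizontal applied forces, so A_x = 0.

A_x = 0, A_y = 93.16 N, B_y = 216.8 N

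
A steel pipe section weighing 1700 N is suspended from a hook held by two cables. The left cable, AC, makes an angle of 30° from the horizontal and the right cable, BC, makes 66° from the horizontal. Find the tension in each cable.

T_AC = 695.3 N, T_BC = 1480 N

ΣF_x = 0: −T_AC·cos30° + T_BC·cos66° = 0 → T_BC = 2.1292·T_AC.
ΣF_y = 0: T_AC·sin30° + T_BC·sin66° = 1700.
Substitute: T_AC·(0.5 + 2.1292·0.913545) = 1700 → T_AC = 695.262 ≈ 695.3 N.
Then T_BC = 2.1292 × 695.262 = 1480 N.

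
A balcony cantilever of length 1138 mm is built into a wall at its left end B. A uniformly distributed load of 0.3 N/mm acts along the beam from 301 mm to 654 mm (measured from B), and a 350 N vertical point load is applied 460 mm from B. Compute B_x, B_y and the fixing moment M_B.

Resultant of the distributed load: 0.3 × 353 = 105.9 N at 477.5 mm from B.
ΣF_x = 0: B_x = 0.
ΣF_y = 0: B_y − 0.3·353 − 350 = 0 → B_y = 455.9 N.
ΣM about B: M_B − (0.3·353)·477.5 − 350·460 = 0 → M_B = 211600 N·mm.

B_x = 0, B_y = 455.9 N, M_B = 211600 N·mm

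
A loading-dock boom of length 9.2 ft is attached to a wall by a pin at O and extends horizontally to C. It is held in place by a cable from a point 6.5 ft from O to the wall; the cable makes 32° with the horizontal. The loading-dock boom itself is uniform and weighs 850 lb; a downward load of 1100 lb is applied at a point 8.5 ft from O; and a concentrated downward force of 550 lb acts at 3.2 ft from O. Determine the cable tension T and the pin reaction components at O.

ΣM about O: T·sin32°·6.5 − 850·4.6 − 1100·8.5 − 550·3.2 = 0 → T = 15020/(6.5·0.529919) = 4360.61 ≈ 4361 lb.
ΣF_x = 0: O_x − T·cos32° = 0 → O_x = 4360.61 × 0.848048 = 3698 lb.
ΣF_y = 0: O_y + T·sin32° − 850 − 1100 − 550 = 0 → O_y = 2500 − 4360.61 × 0.529919 = 189.2 lb.

T = 4361 lb, O_x = 3698 lb, O_y = 189.2 lb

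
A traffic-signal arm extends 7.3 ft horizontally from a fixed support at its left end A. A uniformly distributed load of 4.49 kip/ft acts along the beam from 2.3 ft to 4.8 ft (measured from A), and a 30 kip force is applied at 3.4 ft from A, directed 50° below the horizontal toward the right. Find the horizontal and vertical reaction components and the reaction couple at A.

Resultant of the distributed load: 4.49 × 2.5 = 11.225 kip at 3.55 ft from A.
ΣF_x = 0: A_x + 30·cos50° = 0 → A_x = -19.28 kip.
ΣF_y = 0: A_y − 4.49·2.5 − 30·sin50° = 0 → A_y = 34.21 kip.
ΣM about A: M_A − (4.49·2.5)·3.55 − 30·sin50°·3.4 = 0 → M_A = 118.0 kip·ft.

A_x = -19.28 kip, A_y = 34.21 kip, M_A = 118.0 kip·ft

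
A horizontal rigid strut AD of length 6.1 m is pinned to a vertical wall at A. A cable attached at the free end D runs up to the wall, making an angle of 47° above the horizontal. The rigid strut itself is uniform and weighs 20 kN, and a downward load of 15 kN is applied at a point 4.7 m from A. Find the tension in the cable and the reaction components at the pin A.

T = 29.48 kN, A_x = 20.10 kN, A_y = 13.44 kN

ΣM about A: T·sin47°·6.1 − 20·3.05 − 15·4.7 = 0 → T = 131.5/(6.1·0.731354) = 29.476 ≈ 29.48 kN.
ΣF_x = 0: A_x − T·cos47° = 0 → A_x = 29.476 × 0.681998 = 20.10 kN.
ΣF_y = 0: A_y + T·sin47° − 20 − 15 = 0 → A_y = 35 − 29.476 × 0.731354 = 13.44 kN.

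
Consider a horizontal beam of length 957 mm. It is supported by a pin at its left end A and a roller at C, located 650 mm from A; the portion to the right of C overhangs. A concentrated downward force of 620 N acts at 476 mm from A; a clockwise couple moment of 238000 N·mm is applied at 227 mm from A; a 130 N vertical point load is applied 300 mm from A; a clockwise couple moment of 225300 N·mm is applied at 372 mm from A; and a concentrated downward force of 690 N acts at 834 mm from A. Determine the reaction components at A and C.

A_x = 0, A_y = -672.1 N, C_y = 2112 N

Taking moments about A: C_y·650 − 620·476 − 238000 − 130·300 − 225300 − 690·834 = 0 → C_y = 1372880/650 = 2112.12 ≈ 2112 N.
ΣF_y = 0: A_y + 2112.12 − 620 − 130 − 690 = 0 → A_y = -672.1 N.
ΣF_x = 0: no horizontal applied forces, so A_x = 0.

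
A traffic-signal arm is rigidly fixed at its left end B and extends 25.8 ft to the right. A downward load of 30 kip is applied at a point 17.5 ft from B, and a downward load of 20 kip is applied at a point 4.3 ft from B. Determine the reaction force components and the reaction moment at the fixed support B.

B_x = 0, B_y = 50.00 kip, M_B = 611.0 kip·ft

ΣF_x = 0: B_x = 0.
ΣF_y = 0: B_y − 30 − 20 = 0 → B_y = 50.00 kip.
ΣM about B: M_B − 30·17.5 − 20·4.3 = 0 → M_B = 611.0 kip·ft.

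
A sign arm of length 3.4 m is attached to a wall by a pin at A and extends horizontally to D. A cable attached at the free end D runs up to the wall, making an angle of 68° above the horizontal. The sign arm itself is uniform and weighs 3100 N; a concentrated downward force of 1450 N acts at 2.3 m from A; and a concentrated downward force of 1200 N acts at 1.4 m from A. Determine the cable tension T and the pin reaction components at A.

ΣM about A: T·sin68°·3.4 − 3100·1.7 − 1450·2.3 − 1200·1.4 = 0 → T = 10285/(3.4·0.927184) = 3262.57 ≈ 3263 N.
ΣF_x = 0: A_x − T·cos68° = 0 → A_x = 3262.57 × 0.374607 = 1222 N.
ΣF_y = 0: A_y + T·sin68° − 3100 − 1450 − 1200 = 0 → A_y = 5750 − 3262.57 × 0.927184 = 2725 N.

T = 3263 N, A_x = 1222 N, A_y = 2725 N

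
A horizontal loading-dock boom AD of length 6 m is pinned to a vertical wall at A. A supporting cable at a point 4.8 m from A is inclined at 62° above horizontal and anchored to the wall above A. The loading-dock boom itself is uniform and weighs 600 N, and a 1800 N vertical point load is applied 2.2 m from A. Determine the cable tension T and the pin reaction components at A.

T = 1359 N, A_x = 638.1 N, A_y = 1200 N

ΣM about A: T·sin62°·4.8 − 600·3 − 1800·2.2 = 0 → T = 5760/(4.8·0.882948) = 1359.08 ≈ 1359 N.
ΣF_x = 0: A_x − T·cos62° = 0 → A_x = 1359.08 × 0.469472 = 638.1 N.
ΣF_y = 0: A_y + T·sin62° − 600 − 1800 = 0 → A_y = 2400 − 1359.08 × 0.882948 = 1200 N.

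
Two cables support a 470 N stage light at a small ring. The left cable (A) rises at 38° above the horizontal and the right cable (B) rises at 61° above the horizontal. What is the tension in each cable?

ΣF_x = 0: −T_A·cos38° + T_B·cos61° = 0 → T_B = 1.6254·T_A.
ΣF_y = 0: T_A·sin38° + T_B·sin61° = 470.
Substitute: T_A·(0.615661 + 1.6254·0.87462) = 470 → T_A = 230.701 ≈ 230.7 N.
Then T_B = 1.6254 × 230.701 = 375.0 N.

T_A = 230.7 N, T_B = 375.0 N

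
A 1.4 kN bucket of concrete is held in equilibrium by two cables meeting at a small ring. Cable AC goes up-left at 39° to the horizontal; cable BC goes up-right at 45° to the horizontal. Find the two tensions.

T_AC = 0.9954 kN, T_BC = 1.094 kN

ΣF_x = 0: −T_AC·cos39° + T_BC·cos45° = 0 → T_BC = 1.09905·T_AC.
ΣF_y = 0: T_AC·sin39° + T_BC·sin45° = 1.4.
Substitute: T_AC·(0.62932 + 1.09905·0.707107) = 1.4 → T_AC = 0.995403 ≈ 0.9954 kN.
Then T_BC = 1.09905 × 0.995403 = 1.094 kN.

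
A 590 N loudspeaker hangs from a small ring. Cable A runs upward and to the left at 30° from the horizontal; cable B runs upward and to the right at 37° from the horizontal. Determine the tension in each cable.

T_A = 511.9 N, T_B = 555.1 N

ΣF_x = 0: −T_A·cos30° + T_B·cos37° = 0 → T_B = 1.08438·T_A.
ΣF_y = 0: T_A·sin30° + T_B·sin37° = 590.
Substitute: T_A·(0.5 + 1.08438·0.601815) = 590 → T_A = 511.888 ≈ 511.9 N.
Then T_B = 1.08438 × 511.888 = 555.1 N.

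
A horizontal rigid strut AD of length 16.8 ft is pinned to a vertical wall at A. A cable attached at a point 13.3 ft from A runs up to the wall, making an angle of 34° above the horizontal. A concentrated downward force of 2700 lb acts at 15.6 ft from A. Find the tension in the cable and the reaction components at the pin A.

ΣM about A: T·sin34°·13.3 − 2700·15.6 = 0 → T = 42120/(13.3·0.559193) = 5663.37 ≈ 5663 lb.
ΣF_x = 0: A_x − T·cos34° = 0 → A_x = 5663.37 × 0.829038 = 4695 lb.
ΣF_y = 0: A_y + T·sin34° − 2700 = 0 → A_y = 2700 − 5663.37 × 0.559193 = -466.9 lb.

T = 5663 lb, A_x = 4695 lb, A_y = -466.9 lb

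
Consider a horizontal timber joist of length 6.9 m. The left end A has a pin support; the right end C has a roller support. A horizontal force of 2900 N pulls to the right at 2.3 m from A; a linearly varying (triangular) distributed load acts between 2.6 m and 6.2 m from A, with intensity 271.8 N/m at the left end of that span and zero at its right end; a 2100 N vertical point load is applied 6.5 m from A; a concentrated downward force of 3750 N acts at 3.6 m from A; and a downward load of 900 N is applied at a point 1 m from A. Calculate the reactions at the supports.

Resultant of the triangular load: ½ × 271.8 × 3.6 = 489.24 N, acting at 3.8 m from A (one-third of the span from the peak).
ΣM about A: C_y·6.9 − (½·271.8·3.6)·3.8 − 2100·6.5 − 3750·3.6 − 900·1 = 0 → C_y = 29909.112/6.9 = 4334.65 ≈ 4335 N.
ΣF_y = 0: A_y + 4334.65 − ½·271.8·3.6 − 2100 − 3750 − 900 = 0 → A_y = 2905 N.
ΣF_x = 0: A_x + 2900 = 0 → A_x = -2900 N.

A_x = -2900 N, A_y = 2905 N, C_y = 4335 N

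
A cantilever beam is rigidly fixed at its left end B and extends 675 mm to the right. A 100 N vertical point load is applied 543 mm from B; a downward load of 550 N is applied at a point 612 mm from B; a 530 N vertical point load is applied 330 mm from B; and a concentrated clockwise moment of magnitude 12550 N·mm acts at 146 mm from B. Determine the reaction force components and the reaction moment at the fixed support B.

ΣF_x = 0: B_x = 0.
ΣF_y = 0: B_y − 100 − 550 − 530 = 0 → B_y = 1180 N.
ΣM about B: M_B − 100·543 − 550·612 − 530·330 − 12550 = 0 → M_B = 578400 N·mm.

B_x = 0, B_y = 1180 N, M_B = 578400 N·mm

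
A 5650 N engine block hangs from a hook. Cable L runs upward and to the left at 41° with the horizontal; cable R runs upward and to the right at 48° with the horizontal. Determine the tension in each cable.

T_L = 3781 N, T_R = 4265 N

ΣF_x = 0: −T_L·cos41° + T_R·cos48° = 0 → T_R = 1.1279·T_L.
ΣF_y = 0: T_L·sin41° + T_R·sin48° = 5650.
Substitute: T_L·(0.656059 + 1.1279·0.743145) = 5650 → T_L = 3781.16 ≈ 3781 N.
Then T_R = 1.1279 × 3781.16 = 4265 N.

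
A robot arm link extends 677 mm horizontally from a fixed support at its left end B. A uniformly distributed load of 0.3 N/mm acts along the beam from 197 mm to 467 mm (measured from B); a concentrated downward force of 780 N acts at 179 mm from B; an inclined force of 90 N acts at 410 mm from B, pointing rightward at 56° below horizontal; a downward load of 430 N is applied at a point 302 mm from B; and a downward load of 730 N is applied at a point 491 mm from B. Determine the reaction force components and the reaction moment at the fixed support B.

Resultant of the distributed load: 0.3 × 270 = 81 N at 332 mm from B.
ΣF_x = 0: B_x + 90·cos56° = 0 → B_x = -50.33 N.
ΣF_y = 0: B_y − 0.3·270 − 780 − 90·sin56° − 430 − 730 = 0 → B_y = 2096 N.
ΣM about B: M_B − (0.3·270)·332 − 780·179 − 90·sin56°·410 − 430·302 − 730·491 = 0 → M_B = 685400 N·mm.

B_x = -50.33 N, B_y = 2096 N, M_B = 685400 N·mm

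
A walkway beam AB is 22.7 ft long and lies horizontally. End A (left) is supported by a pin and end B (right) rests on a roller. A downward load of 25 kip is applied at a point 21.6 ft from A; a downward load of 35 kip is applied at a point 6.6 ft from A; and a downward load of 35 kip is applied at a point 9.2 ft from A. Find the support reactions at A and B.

Moments about A: B_y·22.7 − 25·21.6 − 35·6.6 − 35·9.2 = 0 → B_y = 1093/22.7 = 48.1498 ≈ 48.15 kip.
ΣF_y = 0: A_y + 48.1498 − 25 − 35 − 35 = 0 → A_y = 46.85 kip.
ΣF_x = 0: no horizontal applied forces, so A_x = 0.

A_x = 0, A_y = 46.85 kip, B_y = 48.15 kip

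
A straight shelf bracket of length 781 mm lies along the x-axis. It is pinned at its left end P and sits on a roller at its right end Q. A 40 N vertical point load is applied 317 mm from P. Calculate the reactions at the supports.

Moments about P: Q_y·781 − 40·317 = 0 → Q_y = 12680/781 = 16.2356 ≈ 16.24 N.
ΣF_y = 0: P_y + 16.2356 − 40 = 0 → P_y = 23.76 N.
ΣF_x = 0: no horizontal applied forces, so P_x = 0.

P_x = 0, P_y = 23.76 N, Q_y = 16.24 N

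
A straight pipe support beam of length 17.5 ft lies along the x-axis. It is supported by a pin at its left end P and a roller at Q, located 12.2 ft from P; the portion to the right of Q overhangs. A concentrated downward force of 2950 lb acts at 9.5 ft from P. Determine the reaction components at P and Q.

P_x = 0, P_y = 652.9 lb, Q_y = 2297 lb

Taking moments about P: Q_y·12.2 − 2950·9.5 = 0 → Q_y = 28025/12.2 = 2297.13 ≈ 2297 lb.
ΣF_y = 0: P_y + 2297.13 − 2950 = 0 → P_y = 652.9 lb.
ΣF_x = 0: no horizontal applied forces, so P_x = 0.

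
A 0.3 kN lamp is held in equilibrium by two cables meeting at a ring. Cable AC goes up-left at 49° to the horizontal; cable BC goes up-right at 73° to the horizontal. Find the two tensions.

T_AC = 0.1034 kN, T_BC = 0.2321 kN

ΣF_x = 0: −T_AC·cos49° + T_BC·cos73° = 0 → T_BC = 2.24392·T_AC.
ΣF_y = 0: T_AC·sin49° + T_BC·sin73° = 0.3.
Substitute: T_AC·(0.75471 + 2.24392·0.956305) = 0.3 → T_AC = 0.103428 ≈ 0.1034 kN.
Then T_BC = 2.24392 × 0.103428 = 0.2321 kN.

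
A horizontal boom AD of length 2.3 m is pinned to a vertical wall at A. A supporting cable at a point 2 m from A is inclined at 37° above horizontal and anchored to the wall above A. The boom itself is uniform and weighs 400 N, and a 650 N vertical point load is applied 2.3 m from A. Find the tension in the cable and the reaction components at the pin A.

T = 1624 N, A_x = 1297 N, A_y = 72.50 N

ΣM about A: T·sin37°·2 − 400·1.15 − 650·2.3 = 0 → T = 1955/(2·0.601815) = 1624.25 ≈ 1624 N.
ΣF_x = 0: A_x − T·cos37° = 0 → A_x = 1624.25 × 0.798636 = 1297 N.
ΣF_y = 0: A_y + T·sin37° − 400 − 650 = 0 → A_y = 1050 − 1624.25 × 0.601815 = 72.50 N.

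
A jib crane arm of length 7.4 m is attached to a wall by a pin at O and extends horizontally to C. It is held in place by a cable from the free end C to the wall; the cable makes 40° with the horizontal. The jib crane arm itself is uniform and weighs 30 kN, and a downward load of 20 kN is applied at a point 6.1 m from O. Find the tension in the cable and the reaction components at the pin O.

ΣM about O: T·sin40°·7.4 − 30·3.7 − 20·6.1 = 0 → T = 233/(7.4·0.642788) = 48.9842 ≈ 48.98 kN.
ΣF_x = 0: O_x − T·cos40° = 0 → O_x = 48.9842 × 0.766044 = 37.52 kN.
ΣF_y = 0: O_y + T·sin40° − 30 − 20 = 0 → O_y = 50 − 48.9842 × 0.642788 = 18.51 kN.

T = 48.98 kN, O_x = 37.52 kN, O_y = 18.51 kN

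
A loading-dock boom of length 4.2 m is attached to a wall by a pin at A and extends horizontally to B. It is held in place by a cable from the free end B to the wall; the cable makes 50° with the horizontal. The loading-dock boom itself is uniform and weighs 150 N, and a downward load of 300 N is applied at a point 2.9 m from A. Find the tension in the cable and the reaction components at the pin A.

ΣM about A: T·sin50°·4.2 − 150·2.1 − 300·2.9 = 0 → T = 1185/(4.2·0.766044) = 368.312 ≈ 368.3 N.
ΣF_x = 0: A_x − T·cos50° = 0 → A_x = 368.312 × 0.642788 = 236.7 N.
ΣF_y = 0: A_y + T·sin50° − 150 − 300 = 0 → A_y = 450 − 368.312 × 0.766044 = 167.9 N.

T = 368.3 N, A_x = 236.7 N, A_y = 167.9 N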